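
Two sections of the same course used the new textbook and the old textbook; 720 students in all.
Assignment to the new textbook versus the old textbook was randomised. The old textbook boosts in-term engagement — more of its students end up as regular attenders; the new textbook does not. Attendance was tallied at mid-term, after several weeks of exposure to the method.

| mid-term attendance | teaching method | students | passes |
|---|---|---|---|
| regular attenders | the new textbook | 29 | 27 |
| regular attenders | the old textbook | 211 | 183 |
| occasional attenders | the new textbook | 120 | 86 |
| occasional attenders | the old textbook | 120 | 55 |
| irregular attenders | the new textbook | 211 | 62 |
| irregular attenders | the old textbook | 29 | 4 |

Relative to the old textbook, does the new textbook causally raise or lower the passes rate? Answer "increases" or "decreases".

the new textbook is higher inside every mid-term attendance stratum but the old textbook is higher in aggregate. Whether to stratify depends on how mid-term attendance relates to the teaching method.
Because the teaching method influences mid-term attendance, mid-term attendance is a post-treatment mediator, not a confounder. Stratifying on it would bias the estimate; the causal effect is the crude pooled difference.
Pooled: the new textbook 48.6% vs the old textbook 67.2%; the old textbook is higher overall.

decreases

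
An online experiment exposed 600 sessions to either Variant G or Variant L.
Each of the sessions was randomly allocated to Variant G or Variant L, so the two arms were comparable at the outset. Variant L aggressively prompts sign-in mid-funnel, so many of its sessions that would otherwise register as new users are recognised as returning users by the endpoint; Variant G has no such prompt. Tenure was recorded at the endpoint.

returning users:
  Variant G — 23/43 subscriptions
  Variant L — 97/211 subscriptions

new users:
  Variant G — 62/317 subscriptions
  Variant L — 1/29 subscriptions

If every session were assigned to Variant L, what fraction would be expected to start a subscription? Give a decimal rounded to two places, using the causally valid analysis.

User tenure is recorded after the variant and is itself shifted by it — it sits on the causal path from variant to outcome. Conditioning on a mediator would strip out part of the effect we want; the pooled comparison gives the total causal effect.
So P(outcome | do(Variant L)) is just the pooled rate for Variant L: 98/240 = 0.408.

0.41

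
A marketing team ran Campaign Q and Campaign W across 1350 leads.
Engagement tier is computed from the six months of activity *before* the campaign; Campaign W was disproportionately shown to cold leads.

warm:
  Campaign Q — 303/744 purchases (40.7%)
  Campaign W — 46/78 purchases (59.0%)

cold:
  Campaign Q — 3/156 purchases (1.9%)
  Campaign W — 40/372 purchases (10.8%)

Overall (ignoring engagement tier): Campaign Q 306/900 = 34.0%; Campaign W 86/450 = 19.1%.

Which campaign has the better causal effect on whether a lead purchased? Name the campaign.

Within every engagement tier level Campaign W has the higher rate, yet pooled Campaign Q does — Simpson's reversal.
Engagement tier satisfies the back-door criterion: it is not a descendant of the campaign, and it blocks the spurious path from campaign to outcome. Adjusting for it (i.e., using the within-engagement tier rates) gives the causal effect.
Within each level — warm: 40.7% vs 59.0%; cold: 1.9% vs 10.8% — Campaign W is higher every time.

Campaign W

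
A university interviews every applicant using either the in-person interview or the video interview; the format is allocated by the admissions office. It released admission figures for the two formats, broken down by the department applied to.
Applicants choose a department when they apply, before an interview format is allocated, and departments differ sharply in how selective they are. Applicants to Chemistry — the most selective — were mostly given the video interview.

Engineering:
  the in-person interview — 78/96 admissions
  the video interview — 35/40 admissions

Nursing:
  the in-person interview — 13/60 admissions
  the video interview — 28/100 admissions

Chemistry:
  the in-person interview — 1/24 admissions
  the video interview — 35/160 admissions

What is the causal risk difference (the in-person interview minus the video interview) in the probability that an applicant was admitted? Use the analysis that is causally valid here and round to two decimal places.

Within every department level the video interview has the higher rate, yet pooled the in-person interview does — Simpson's reversal.
Since department is a pre-existing factor (not a product of the interview format) and it affects the outcome on its own, it is a confounder. The stratified rates, not the pooled rate, identify the causal effect.
Adjusting over the population distribution of department: 0.283·(0.812−0.875) + 0.333·(0.217−0.280) + 0.383·(0.042−0.219) = -0.107.

-0.11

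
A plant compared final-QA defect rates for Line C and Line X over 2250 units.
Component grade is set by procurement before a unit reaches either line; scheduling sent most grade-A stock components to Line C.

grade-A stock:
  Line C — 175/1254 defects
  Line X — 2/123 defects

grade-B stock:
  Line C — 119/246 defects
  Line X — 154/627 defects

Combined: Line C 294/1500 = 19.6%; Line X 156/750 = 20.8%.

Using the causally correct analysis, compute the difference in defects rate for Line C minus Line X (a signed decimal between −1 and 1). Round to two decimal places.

+0.17

The imbalance in component grade arose from how units were allocated, not from anything the line did; and component grade independently affects the outcome. The pooled gap is confounded — condition on component grade.
Adjusting over the population distribution of component grade: 0.612·(0.140−0.016) + 0.388·(0.484−0.246) = +0.168.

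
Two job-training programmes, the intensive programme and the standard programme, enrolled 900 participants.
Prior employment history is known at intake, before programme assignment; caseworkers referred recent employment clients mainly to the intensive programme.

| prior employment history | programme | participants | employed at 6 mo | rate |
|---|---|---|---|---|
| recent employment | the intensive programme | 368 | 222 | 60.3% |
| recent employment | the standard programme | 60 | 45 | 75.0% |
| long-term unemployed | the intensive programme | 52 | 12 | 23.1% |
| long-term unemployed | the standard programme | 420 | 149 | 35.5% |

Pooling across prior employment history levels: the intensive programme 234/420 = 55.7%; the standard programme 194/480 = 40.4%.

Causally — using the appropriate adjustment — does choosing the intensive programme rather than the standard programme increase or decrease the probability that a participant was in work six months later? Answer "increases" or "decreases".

decreases

The stratified and pooled comparisons disagree (the standard programme wins within each prior employment history; the intensive programme wins overall), so the answer turns on the causal role of prior employment history.
Nothing the programme does changes prior employment history; the imbalance is an allocation artefact. With prior employment history also predicting the outcome, the pooled figure is confounded, and the within-stratum comparison is the causal one.
Within each level — recent employment: 60.3% vs 75.0%; long-term unemployed: 23.1% vs 35.5% — the standard programme is higher every time.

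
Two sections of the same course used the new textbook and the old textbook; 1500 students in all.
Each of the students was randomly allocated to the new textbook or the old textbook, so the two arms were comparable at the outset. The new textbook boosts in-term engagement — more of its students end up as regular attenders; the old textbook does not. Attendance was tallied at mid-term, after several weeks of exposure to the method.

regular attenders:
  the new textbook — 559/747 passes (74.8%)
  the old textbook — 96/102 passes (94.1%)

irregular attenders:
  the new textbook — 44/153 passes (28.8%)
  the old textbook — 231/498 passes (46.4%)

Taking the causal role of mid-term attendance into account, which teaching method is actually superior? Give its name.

the new textbook

The stratified and pooled comparisons disagree (the old textbook wins within each mid-term attendance; the new textbook wins overall), so the answer turns on the causal role of mid-term attendance.
Mid-term attendance lies on the pathway teaching method → mid-term attendance → outcome, so adjusting for it blocks the indirect effect. For the total causal effect of teaching method, use the unadjusted pooled rates.
Pooled: the new textbook 67.0% vs the old textbook 54.5%; the new textbook is higher overall.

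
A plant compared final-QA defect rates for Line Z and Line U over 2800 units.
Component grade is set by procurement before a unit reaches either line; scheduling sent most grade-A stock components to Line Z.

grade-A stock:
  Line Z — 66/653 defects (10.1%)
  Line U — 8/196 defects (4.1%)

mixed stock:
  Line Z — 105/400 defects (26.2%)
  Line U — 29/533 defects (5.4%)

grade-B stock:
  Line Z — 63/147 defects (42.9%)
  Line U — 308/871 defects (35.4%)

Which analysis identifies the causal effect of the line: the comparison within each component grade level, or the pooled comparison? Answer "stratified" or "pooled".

The imbalance in component grade arose from how units were allocated, not from anything the line did; and component grade independently affects the outcome. The pooled gap is confounded — condition on component grade.
Within each level — grade-A stock: 10.1% vs 4.1%; mixed stock: 26.2% vs 5.4%; grade-B stock: 42.9% vs 35.4% — Line U is lower every time.

stratified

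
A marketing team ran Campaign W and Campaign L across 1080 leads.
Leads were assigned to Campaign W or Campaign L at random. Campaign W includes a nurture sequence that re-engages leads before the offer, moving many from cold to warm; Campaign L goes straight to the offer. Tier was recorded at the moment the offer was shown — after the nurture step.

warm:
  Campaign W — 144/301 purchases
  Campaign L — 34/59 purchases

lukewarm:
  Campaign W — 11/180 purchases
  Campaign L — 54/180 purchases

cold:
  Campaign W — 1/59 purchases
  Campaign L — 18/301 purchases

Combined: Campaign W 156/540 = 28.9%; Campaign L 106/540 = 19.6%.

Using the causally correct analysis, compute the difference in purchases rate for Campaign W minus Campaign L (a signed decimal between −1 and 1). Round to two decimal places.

Engagement tier here is a post-treatment variable shaped by the campaign; conditioning on it would introduce bias rather than remove it. The overall comparison is the causal one.
The causal difference is the pooled difference: 0.289 − 0.196 = +0.093.

+0.09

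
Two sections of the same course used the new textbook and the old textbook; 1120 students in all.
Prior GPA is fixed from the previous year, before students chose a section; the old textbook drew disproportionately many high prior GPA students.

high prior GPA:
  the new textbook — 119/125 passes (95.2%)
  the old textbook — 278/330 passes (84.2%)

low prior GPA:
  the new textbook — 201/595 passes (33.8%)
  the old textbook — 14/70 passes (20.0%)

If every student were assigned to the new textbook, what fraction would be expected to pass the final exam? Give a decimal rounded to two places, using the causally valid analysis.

0.59

The stratified and pooled comparisons disagree (the new textbook wins within each prior GPA band; the old textbook wins overall), so the answer turns on the causal role of prior GPA band.
Prior GPA band satisfies the back-door criterion: it is not a descendant of the teaching method, and it blocks the spurious path from teaching method to outcome. Adjusting for it (i.e., using the within-prior GPA band rates) gives the causal effect.
Standardising the new textbook to the population prior GPA band mix: 0.406·119/125 + 0.594·201/595 = 0.587.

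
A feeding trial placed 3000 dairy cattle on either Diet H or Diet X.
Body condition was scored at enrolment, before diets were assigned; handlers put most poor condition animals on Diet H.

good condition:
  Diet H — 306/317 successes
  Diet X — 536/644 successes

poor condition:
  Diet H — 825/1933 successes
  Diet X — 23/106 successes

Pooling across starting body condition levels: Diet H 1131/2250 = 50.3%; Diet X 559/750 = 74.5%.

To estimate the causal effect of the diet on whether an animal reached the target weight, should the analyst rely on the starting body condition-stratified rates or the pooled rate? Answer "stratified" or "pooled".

stratified

Starting body condition is set before the diet has any effect — it is not caused by the diet — and it independently drives the outcome. That makes it a confounder, so the causal comparison is within starting body condition levels.
Within each level — good condition: 96.5% vs 83.2%; poor condition: 42.7% vs 21.7% — Diet H is higher every time.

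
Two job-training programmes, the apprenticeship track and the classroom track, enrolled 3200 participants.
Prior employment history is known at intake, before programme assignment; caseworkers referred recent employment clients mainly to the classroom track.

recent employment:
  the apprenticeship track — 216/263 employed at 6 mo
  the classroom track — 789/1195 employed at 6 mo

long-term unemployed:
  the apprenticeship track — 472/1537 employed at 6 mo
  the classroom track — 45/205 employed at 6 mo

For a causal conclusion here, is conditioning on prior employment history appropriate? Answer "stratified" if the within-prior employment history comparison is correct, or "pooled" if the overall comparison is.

stratified

Here prior employment history is a common cause — it drives both which programme a case falls under and the outcome. The crude comparison mixes populations; the stratum-specific rates are the causally relevant ones.
Within each level — recent employment: 82.1% vs 66.0%; long-term unemployed: 30.7% vs 22.0% — the apprenticeship track is higher every time.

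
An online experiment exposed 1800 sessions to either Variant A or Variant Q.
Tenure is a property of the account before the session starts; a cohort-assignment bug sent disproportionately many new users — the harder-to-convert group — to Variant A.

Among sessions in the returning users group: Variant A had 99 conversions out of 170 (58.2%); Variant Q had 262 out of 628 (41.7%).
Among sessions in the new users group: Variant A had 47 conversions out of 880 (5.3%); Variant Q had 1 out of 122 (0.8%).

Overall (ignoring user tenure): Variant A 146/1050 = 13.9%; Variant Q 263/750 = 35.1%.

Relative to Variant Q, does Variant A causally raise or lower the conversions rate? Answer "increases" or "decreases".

The user tenure-specific comparison favours Variant A throughout, but the pooled figures favour Variant Q. The question is whether to condition on user tenure.
User tenure differs across variants for reasons unrelated to any effect of the variant itself, and it separately predicts the outcome — a classic confounder. We must compare within user tenure levels.
Within each level — returning users: 58.2% vs 41.7%; new users: 5.3% vs 0.8% — Variant A is higher every time.

increases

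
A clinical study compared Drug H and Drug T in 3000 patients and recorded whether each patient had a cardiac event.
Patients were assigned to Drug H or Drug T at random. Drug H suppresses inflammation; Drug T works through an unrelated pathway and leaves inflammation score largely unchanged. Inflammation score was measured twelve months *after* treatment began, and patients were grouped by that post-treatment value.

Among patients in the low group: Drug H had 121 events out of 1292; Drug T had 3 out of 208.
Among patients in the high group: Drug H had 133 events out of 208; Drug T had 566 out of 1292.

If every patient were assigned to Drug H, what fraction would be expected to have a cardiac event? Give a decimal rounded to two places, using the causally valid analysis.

0.17

Within every inflammation score level Drug T has the lower rate, yet pooled Drug H does — Simpson's reversal.
The distribution of inflammation score is itself part of what the drug does — it is an intermediate outcome. Holding it fixed would remove that part of the effect; the total effect is the pooled difference.
So P(outcome | do(Drug H)) is just the pooled rate for Drug H: 254/1500 = 0.169.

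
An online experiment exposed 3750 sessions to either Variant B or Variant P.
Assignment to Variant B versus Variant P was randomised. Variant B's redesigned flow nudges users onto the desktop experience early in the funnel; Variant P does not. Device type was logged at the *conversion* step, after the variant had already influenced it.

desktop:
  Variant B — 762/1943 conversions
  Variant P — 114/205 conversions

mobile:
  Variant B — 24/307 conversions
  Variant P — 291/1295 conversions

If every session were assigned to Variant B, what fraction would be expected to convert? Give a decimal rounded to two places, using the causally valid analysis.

0.35

Within every device type level Variant P has the higher rate, yet pooled Variant B does — Simpson's reversal.
Device type is recorded after the variant and is itself shifted by it — it sits on the causal path from variant to outcome. Conditioning on a mediator would strip out part of the effect we want; the pooled comparison gives the total causal effect.
So P(outcome | do(Variant B)) is just the pooled rate for Variant B: 786/2250 = 0.349.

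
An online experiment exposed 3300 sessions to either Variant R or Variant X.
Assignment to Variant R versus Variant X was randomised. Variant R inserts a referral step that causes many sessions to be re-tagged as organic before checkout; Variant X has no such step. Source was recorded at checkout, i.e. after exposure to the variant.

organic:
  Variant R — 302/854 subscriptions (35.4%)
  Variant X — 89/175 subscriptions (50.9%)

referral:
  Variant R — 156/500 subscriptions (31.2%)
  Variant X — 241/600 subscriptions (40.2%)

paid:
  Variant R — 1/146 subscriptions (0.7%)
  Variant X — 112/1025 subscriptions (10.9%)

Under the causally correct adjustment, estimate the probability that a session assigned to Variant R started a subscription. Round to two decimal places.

Traffic source is recorded after the variant and is itself shifted by it — it sits on the causal path from variant to outcome. Conditioning on a mediator would strip out part of the effect we want; the pooled comparison gives the total causal effect.
So P(outcome | do(Variant R)) is just the pooled rate for Variant R: 459/1500 = 0.306.

0.31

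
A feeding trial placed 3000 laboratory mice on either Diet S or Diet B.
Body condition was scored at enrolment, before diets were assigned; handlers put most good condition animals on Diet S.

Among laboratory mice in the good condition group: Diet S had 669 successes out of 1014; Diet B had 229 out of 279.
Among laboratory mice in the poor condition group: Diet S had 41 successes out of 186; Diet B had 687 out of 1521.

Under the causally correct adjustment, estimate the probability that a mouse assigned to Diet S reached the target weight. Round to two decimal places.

The imbalance in starting body condition arose from how laboratory mice were allocated, not from anything the diet did; and starting body condition independently affects the outcome. The pooled gap is confounded — condition on starting body condition.
Standardising Diet S to the population starting body condition mix: 0.431·669/1014 + 0.569·41/186 = 0.410.

0.41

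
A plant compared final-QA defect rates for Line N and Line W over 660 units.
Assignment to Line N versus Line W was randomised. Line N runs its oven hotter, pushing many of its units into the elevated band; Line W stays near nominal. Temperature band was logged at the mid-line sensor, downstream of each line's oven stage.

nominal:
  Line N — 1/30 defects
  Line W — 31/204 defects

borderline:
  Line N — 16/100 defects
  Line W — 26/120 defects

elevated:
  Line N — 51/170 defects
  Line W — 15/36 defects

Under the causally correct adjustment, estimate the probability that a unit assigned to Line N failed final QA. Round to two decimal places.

Because the line influences in-process temperature band, in-process temperature band is a post-treatment mediator, not a confounder. Stratifying on it would bias the estimate; the causal effect is the crude pooled difference.
So P(outcome | do(Line N)) is just the pooled rate for Line N: 68/300 = 0.227.

0.23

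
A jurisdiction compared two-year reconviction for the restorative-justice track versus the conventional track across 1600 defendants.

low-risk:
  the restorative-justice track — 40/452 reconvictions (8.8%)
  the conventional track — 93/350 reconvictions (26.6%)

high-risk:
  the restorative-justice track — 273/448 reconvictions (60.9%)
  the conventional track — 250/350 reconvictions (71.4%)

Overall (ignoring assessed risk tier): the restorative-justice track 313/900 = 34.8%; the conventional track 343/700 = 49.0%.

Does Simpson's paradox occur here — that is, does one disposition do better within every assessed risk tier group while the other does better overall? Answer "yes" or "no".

no

Within each assessed risk tier level (low-risk 8.8% vs 26.6%; high-risk 60.9% vs 71.4%), the restorative-justice track has the lower rate every time. Pooled: 34.8% vs 49.0% — the restorative-justice track has the lower rate overall. They agree.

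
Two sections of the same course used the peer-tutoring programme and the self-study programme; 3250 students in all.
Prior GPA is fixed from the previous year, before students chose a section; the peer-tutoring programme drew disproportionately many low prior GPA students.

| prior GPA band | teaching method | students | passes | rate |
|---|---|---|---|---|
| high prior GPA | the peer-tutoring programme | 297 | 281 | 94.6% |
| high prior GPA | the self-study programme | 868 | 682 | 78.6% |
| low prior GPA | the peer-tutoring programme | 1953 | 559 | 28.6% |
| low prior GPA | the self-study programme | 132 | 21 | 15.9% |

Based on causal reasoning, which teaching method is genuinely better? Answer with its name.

the peer-tutoring programme

the peer-tutoring programme is higher inside every prior GPA band stratum but the self-study programme is higher in aggregate. Whether to stratify depends on how prior GPA band relates to the teaching method.
Here prior GPA band is a common cause — it drives both which teaching method a case falls under and the outcome. The crude comparison mixes populations; the stratum-specific rates are the causally relevant ones.
Within each level — high prior GPA: 94.6% vs 78.6%; low prior GPA: 28.6% vs 15.9% — the peer-tutoring programme is higher every time.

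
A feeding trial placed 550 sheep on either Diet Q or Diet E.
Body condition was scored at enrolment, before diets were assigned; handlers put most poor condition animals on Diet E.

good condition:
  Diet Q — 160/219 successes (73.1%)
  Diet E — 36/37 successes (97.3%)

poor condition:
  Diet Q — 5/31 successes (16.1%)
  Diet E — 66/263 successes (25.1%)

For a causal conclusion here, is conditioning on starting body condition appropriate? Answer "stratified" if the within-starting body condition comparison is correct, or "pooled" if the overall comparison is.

stratified

The starting body condition-specific comparison favours Diet E throughout, but the pooled figures favour Diet Q. The question is whether to condition on starting body condition.
Since starting body condition is a pre-existing factor (not a product of the diet) and it affects the outcome on its own, it is a confounder. The stratified rates, not the pooled rate, identify the causal effect.
Within each level — good condition: 73.1% vs 97.3%; poor condition: 16.1% vs 25.1% — Diet E is higher every time.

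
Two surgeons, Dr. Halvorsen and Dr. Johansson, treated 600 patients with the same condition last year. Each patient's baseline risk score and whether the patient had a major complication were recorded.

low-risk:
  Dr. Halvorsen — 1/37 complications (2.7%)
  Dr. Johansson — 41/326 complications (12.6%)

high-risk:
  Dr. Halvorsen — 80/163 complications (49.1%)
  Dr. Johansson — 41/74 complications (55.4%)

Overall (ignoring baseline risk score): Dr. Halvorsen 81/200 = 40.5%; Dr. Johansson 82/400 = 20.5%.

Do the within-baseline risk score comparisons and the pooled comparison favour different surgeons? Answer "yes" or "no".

yes

Within each baseline risk score level (low-risk 2.7% vs 12.6%; high-risk 49.1% vs 55.4%), Dr. Halvorsen has the lower rate every time. Pooled: 40.5% vs 20.5% — Dr. Johansson has the lower rate overall. The two comparisons disagree.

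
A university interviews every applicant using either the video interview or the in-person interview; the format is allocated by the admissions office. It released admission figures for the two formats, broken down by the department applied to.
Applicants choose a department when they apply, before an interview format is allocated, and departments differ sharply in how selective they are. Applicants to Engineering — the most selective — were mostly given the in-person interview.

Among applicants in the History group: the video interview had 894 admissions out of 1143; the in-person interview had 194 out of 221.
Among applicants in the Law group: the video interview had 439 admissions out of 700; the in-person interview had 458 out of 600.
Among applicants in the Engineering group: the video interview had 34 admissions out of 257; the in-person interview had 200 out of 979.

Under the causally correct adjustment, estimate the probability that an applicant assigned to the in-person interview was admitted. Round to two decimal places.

Department satisfies the back-door criterion: it is not a descendant of the interview format, and it blocks the spurious path from interview format to outcome. Adjusting for it (i.e., using the within-department rates) gives the causal effect.
Standardising the in-person interview to the population department mix: 0.350·194/221 + 0.333·458/600 + 0.317·200/979 = 0.626.

0.63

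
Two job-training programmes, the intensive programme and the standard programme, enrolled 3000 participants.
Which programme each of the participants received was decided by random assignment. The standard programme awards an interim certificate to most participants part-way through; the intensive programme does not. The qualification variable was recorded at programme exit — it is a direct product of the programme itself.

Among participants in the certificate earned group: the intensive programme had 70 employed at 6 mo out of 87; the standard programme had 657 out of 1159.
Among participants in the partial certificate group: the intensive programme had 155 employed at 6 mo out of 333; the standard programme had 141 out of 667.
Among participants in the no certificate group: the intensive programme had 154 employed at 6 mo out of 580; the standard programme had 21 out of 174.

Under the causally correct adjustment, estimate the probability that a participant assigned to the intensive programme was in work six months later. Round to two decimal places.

The qualification attained during the programme-specific comparison favours the intensive programme throughout, but the pooled figures favour the standard programme. The question is whether to condition on qualification attained during the programme.
Because the programme influences qualification attained during the programme, qualification attained during the programme is a post-treatment mediator, not a confounder. Stratifying on it would bias the estimate; the causal effect is the crude pooled difference.
So P(outcome | do(the intensive programme)) is just the pooled rate for the intensive programme: 379/1000 = 0.379.

0.38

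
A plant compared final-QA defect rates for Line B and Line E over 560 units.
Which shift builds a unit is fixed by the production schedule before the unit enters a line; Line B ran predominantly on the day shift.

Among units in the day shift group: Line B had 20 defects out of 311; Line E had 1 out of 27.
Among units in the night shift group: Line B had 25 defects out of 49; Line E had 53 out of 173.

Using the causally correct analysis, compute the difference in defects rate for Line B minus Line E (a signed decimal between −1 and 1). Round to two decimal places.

The shift-specific comparison favours Line E throughout, but the pooled figures favour Line B. The question is whether to condition on shift.
Nothing the line does changes shift; the imbalance is an allocation artefact. With shift also predicting the outcome, the pooled figure is confounded, and the within-stratum comparison is the causal one.
Adjusting over the population distribution of shift: 0.604·(0.064−0.037) + 0.396·(0.510−0.306) = +0.097.

+0.10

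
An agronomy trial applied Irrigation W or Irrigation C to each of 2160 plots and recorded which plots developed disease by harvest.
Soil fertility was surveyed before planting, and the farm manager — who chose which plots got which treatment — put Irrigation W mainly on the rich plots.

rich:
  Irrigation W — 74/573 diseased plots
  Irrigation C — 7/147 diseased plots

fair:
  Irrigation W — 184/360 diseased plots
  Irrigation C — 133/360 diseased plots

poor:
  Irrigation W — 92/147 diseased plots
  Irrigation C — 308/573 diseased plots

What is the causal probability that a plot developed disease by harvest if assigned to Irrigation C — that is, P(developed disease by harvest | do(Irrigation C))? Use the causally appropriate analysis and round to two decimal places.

0.32

The soil fertility-specific comparison favours Irrigation C throughout, but the pooled figures favour Irrigation W. The question is whether to condition on soil fertility.
The imbalance in soil fertility arose from how plots were allocated, not from anything the irrigation did; and soil fertility independently affects the outcome. The pooled gap is confounded — condition on soil fertility.
Standardising Irrigation C to the population soil fertility mix: 0.333·7/147 + 0.333·133/360 + 0.333·308/573 = 0.318.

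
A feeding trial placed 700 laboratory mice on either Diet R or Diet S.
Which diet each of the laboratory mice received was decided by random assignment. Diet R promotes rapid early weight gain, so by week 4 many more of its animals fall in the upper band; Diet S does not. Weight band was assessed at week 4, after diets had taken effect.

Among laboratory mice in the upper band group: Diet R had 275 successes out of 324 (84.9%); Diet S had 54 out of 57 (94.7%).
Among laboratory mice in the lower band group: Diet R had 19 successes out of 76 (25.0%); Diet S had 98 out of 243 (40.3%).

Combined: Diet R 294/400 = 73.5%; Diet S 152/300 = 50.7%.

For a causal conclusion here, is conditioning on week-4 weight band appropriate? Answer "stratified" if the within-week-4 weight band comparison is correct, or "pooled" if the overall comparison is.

pooled

Week-4 weight band is downstream of the diet. One should not condition on a consequence of treatment, so the overall rates are the right comparison.
Pooled: Diet R 73.5% vs Diet S 50.7%; Diet R is higher overall.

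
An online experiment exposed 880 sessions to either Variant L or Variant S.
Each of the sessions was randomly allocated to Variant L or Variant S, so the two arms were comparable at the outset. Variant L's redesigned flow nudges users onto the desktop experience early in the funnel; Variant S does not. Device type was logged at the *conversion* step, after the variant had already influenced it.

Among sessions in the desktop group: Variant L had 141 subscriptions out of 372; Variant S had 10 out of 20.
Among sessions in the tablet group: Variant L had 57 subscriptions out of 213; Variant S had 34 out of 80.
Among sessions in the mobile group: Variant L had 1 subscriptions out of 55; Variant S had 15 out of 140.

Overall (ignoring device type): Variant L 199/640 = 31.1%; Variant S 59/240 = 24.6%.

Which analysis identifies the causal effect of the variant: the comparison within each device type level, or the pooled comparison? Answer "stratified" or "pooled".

pooled

Stratifying would compare variants among sessions the variants themselves sorted into device type groups — a form of selection on an intermediate. The unconditioned pooled rates give the total causal effect.
Pooled: Variant L 31.1% vs Variant S 24.6%; Variant L is higher overall.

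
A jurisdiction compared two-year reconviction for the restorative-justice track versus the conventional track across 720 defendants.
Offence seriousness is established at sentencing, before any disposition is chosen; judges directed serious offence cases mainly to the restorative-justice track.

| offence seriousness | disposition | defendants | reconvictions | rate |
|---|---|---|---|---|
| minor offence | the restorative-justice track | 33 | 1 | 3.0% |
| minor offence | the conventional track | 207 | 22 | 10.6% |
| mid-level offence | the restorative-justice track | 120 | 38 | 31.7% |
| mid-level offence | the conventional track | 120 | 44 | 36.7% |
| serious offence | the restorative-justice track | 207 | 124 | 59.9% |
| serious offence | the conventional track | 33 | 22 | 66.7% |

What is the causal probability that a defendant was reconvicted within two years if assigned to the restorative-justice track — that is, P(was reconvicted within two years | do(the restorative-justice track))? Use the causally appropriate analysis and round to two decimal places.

The stratified and pooled comparisons disagree (the restorative-justice track wins within each offence seriousness; the conventional track wins overall), so the answer turns on the causal role of offence seriousness.
Offence seriousness is set before the disposition has any effect — it is not caused by the disposition — and it independently drives the outcome. That makes it a confounder, so the causal comparison is within offence seriousness levels.
Standardising the restorative-justice track to the population offence seriousness mix: 0.333·1/33 + 0.333·38/120 + 0.333·124/207 = 0.315.

0.32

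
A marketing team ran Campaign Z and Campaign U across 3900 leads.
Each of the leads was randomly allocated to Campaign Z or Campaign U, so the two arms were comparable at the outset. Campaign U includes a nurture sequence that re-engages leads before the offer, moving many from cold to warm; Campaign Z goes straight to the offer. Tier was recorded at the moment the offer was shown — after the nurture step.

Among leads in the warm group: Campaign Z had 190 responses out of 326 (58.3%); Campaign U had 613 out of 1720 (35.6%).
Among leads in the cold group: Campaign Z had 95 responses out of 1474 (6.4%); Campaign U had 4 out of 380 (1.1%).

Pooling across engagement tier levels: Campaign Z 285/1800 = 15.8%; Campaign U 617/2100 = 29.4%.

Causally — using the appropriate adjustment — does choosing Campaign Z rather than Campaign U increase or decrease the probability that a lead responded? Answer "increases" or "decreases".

Engagement tier lies on the pathway campaign → engagement tier → outcome, so adjusting for it blocks the indirect effect. For the total causal effect of campaign, use the unadjusted pooled rates.
Pooled: Campaign Z 15.8% vs Campaign U 29.4%; Campaign U is higher overall.

decreases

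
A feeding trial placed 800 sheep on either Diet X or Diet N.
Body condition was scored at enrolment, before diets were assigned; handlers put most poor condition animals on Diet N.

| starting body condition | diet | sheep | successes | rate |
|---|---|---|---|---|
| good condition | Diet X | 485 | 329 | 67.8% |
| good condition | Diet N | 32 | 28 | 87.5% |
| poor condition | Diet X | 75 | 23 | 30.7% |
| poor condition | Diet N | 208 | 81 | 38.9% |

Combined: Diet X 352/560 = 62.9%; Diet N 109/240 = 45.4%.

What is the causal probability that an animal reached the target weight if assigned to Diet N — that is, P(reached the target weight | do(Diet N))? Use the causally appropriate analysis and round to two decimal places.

0.70

The stratified and pooled comparisons disagree (Diet N wins within each starting body condition; Diet X wins overall), so the answer turns on the causal role of starting body condition.
The imbalance in starting body condition arose from how sheep were allocated, not from anything the diet did; and starting body condition independently affects the outcome. The pooled gap is confounded — condition on starting body condition.
Standardising Diet N to the population starting body condition mix: 0.646·28/32 + 0.354·81/208 = 0.703.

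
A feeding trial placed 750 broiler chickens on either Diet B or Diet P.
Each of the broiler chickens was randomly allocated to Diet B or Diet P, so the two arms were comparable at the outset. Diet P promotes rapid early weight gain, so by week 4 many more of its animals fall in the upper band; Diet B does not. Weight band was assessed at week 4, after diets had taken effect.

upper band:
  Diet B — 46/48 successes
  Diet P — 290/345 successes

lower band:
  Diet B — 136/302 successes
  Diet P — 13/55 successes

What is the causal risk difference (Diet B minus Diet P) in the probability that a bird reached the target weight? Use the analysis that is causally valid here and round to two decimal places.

The stratified and pooled comparisons disagree (Diet B wins within each week-4 weight band; Diet P wins overall), so the answer turns on the causal role of week-4 weight band.
Week-4 weight band lies on the pathway diet → week-4 weight band → outcome, so adjusting for it blocks the indirect effect. For the total causal effect of diet, use the unadjusted pooled rates.
The causal difference is the pooled difference: 0.520 − 0.757 = -0.237.

-0.24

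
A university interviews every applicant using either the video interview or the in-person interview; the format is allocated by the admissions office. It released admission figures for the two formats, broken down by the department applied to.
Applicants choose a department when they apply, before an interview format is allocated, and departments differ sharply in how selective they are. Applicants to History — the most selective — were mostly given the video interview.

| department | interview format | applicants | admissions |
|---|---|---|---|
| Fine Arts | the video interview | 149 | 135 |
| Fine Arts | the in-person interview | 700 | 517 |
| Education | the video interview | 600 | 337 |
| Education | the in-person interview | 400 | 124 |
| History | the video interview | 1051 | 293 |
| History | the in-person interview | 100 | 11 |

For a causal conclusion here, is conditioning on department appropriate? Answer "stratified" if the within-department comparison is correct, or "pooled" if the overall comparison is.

stratified

Here department is a common cause — it drives both which interview format a case falls under and the outcome. The crude comparison mixes populations; the stratum-specific rates are the causally relevant ones.
Within each level — Fine Arts: 90.6% vs 73.9%; Education: 56.2% vs 31.0%; History: 27.9% vs 11.0% — the video interview is higher every time.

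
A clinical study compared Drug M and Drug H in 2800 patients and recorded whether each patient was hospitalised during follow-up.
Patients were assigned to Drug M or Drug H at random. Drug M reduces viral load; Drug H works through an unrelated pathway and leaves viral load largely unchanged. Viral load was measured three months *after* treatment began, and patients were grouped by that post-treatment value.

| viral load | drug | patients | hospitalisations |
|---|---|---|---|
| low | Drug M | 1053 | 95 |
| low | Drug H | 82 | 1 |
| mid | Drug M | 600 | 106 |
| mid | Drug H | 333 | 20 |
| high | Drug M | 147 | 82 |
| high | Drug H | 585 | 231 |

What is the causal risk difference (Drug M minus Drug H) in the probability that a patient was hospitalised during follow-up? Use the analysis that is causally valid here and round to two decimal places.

-0.09

The stratified and pooled comparisons disagree (Drug H wins within each viral load; Drug M wins overall), so the answer turns on the causal role of viral load.
Stratifying would compare drugs among patients the drugs themselves sorted into viral load groups — a form of selection on an intermediate. The unconditioned pooled rates give the total causal effect.
The causal difference is the pooled difference: 0.157 − 0.252 = -0.095.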